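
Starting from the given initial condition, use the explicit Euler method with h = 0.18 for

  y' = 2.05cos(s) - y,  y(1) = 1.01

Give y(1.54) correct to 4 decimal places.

0.8834

Euler: y_{n+1} = y_n + h·f(s_n, y_n).
s=1.000000, y=1.010000: f=0.097620 → y ← 1.010000 + 0.18·0.097620 = 1.027572
s=1.180000, y=1.027572: f=-0.246676 → y ← 1.027572 + 0.18·(-0.246676) = 0.983170
s=1.360000, y=0.983170: f=-0.554231 → y ← 0.983170 + 0.18·(-0.554231) = 0.883408
y(1.54) ≈ 0.8834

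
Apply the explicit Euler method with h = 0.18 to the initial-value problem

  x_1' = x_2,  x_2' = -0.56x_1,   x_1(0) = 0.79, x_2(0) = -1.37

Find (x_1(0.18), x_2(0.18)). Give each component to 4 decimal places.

0.5434, -1.4496

Euler on (x_1,x_2): x_1_{n+1} = x_1_n + h·x_1', x_2_{n+1} = x_2_n + h·x_2'.
0.000000: (0.790000, -1.370000); f=(-1.370000, -0.442400) → (0.543400, -1.449632)
(x_1(0.18), x_2(0.18)) ≈ (0.5434, -1.4496)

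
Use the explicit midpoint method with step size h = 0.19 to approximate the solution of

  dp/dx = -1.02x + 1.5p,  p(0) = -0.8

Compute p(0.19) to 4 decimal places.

Midpoint: k1 = f(x_n, p_n); k2 = f(x_n + h/2, p_n + (h/2)·k1); p_{n+1} = p_n + h·k2.
x=0.000000, p=-0.800000:
  k1 = f(0.000000, -0.800000) = -1.200000
  k2 = f(0.095000, -0.914000) = -1.467900
  p ← -0.800000 + 0.19·(-1.467900) = -1.078901
p(0.19) ≈ -1.0789

-1.0789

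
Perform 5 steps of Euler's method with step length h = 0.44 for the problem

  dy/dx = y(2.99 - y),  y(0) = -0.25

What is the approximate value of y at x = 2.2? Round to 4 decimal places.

-235.1637

Euler: y_{n+1} = y_n + h·f(x_n, y_n).
x=0.000000, y=-0.250000: f=-0.810000 → y ← -0.250000 + 0.44·(-0.810000) = -0.606400
x=0.440000, y=-0.606400: f=-2.180857 → y ← -0.606400 + 0.44·(-2.180857) = -1.565977
x=0.880000, y=-1.565977: f=-7.134556 → y ← -1.565977 + 0.44·(-7.134556) = -4.705182
x=1.320000, y=-4.705182: f=-36.207226 → y ← -4.705182 + 0.44·(-36.207226) = -20.636361
x=1.760000, y=-20.636361: f=-487.562110 → y ← -20.636361 + 0.44·(-487.562110) = -235.163689
y(2.2) ≈ -235.1637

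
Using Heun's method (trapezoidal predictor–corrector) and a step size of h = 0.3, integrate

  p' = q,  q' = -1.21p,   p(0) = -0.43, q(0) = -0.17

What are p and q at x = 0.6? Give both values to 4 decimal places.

Heun on (p,q): k1 = f(x_n, state_n); k2 = f(x_n + h, state_n + h·k1); state_{n+1} = state_n + (h/2)·(k1 + k2).
0.000000: (-0.430000, -0.170000)
  k1 = (-0.170000, 0.520300)
  predictor → (-0.481000, -0.013910)
  k2 = (-0.013910, 0.582010)
  → (-0.457587, -0.004654)
0.300000: (-0.457587, -0.004654)
  k1 = (-0.004654, 0.553680)
  predictor → (-0.458983, 0.161450)
  k2 = (0.161450, 0.555369)
  → (-0.434067, 0.161704)
(p(0.6), q(0.6)) ≈ (-0.4341, 0.1617)

-0.4341, 0.1617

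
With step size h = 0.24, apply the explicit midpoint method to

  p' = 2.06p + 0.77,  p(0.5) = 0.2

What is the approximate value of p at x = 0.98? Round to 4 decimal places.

Midpoint: k1 = f(x_n, p_n); k2 = f(x_n + h/2, p_n + (h/2)·k1); p_{n+1} = p_n + h·k2.
x=0.500000, p=0.200000:
  k1 = f(0.500000, 0.200000) = 1.182000
  k2 = f(0.620000, 0.341840) = 1.474190
  p ← 0.200000 + 0.24·1.474190 = 0.553806
x=0.740000, p=0.553806:
  k1 = f(0.740000, 0.553806) = 1.910840
  k2 = f(0.860000, 0.783106) = 2.383199
  p ← 0.553806 + 0.24·2.383199 = 1.125774
p(0.98) ≈ 1.1258

1.1258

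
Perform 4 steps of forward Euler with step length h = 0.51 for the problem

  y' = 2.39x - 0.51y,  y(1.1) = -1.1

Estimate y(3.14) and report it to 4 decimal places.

Euler: y_{n+1} = y_n + h·f(x_n, y_n).
x=1.100000, y=-1.100000: f=3.190000 → y ← -1.100000 + 0.51·3.190000 = 0.526900
x=1.610000, y=0.526900: f=3.579181 → y ← 0.526900 + 0.51·3.579181 = 2.352282
x=2.120000, y=2.352282: f=3.867136 → y ← 2.352282 + 0.51·3.867136 = 4.324522
x=2.630000, y=4.324522: f=4.080194 → y ← 4.324522 + 0.51·4.080194 = 6.405421
y(3.14) ≈ 6.4054

6.4054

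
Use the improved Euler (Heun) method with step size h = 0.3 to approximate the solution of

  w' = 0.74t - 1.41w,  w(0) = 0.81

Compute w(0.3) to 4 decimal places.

Heun: k1 = f(t_n, w_n); k2 = f(t_n + h, w_n + h·k1); w_{n+1} = w_n + (h/2)·(k1 + k2).
t=0.000000, w=0.810000:
  k1 = f(0.000000, 0.810000) = -1.142100
  k2 = f(0.300000, 0.467370) = -0.436992
  w ← 0.810000 + (0.3/2)·(-1.142100 + (-0.436992)) = 0.573136
w(0.3) ≈ 0.5731

0.5731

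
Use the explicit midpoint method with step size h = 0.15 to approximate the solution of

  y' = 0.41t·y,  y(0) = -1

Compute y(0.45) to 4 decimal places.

Midpoint: k1 = f(t_n, y_n); k2 = f(t_n + h/2, y_n + (h/2)·k1); y_{n+1} = y_n + h·k2.
t=0.000000, y=-1.000000:
  k1 = f(0.000000, -1.000000) = 0.000000
  k2 = f(0.075000, -1.000000) = -0.030750
  y ← -1.000000 + 0.15·(-0.030750) = -1.004612
t=0.150000, y=-1.004612:
  k1 = f(0.150000, -1.004612) = -0.061784
  k2 = f(0.225000, -1.009246) = -0.093103
  y ← -1.004612 + 0.15·(-0.093103) = -1.018578
t=0.300000, y=-1.018578:
  k1 = f(0.300000, -1.018578) = -0.125285
  k2 = f(0.375000, -1.027974) = -0.158051
  y ← -1.018578 + 0.15·(-0.158051) = -1.042286
y(0.45) ≈ -1.0423

-1.0423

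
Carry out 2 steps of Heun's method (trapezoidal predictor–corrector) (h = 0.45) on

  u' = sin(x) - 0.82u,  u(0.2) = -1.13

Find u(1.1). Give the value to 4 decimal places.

-0.1509

Heun: k1 = f(x_n, u_n); k2 = f(x_n + h, u_n + h·k1); u_{n+1} = u_n + (h/2)·(k1 + k2).
x=0.200000, u=-1.130000:
  k1 = f(0.200000, -1.130000) = 1.125269
  k2 = f(0.650000, -0.623629) = 1.116562
  u ← -1.130000 + (0.45/2)·(1.125269 + 1.116562) = -0.625588
x=0.650000, u=-0.625588:
  k1 = f(0.650000, -0.625588) = 1.118169
  k2 = f(1.100000, -0.122412) = 0.991585
  u ← -0.625588 + (0.45/2)·(1.118169 + 0.991585) = -0.150893
u(1.1) ≈ -0.1509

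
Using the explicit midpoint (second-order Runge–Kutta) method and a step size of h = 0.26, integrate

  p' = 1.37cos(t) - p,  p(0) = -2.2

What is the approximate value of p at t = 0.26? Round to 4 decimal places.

-1.3955

Midpoint: k1 = f(t_n, p_n); k2 = f(t_n + h/2, p_n + (h/2)·k1); p_{n+1} = p_n + h·k2.
t=0.000000, p=-2.200000:
  k1 = f(0.000000, -2.200000) = 3.570000
  k2 = f(0.130000, -1.735900) = 3.094340
  p ← -2.200000 + 0.26·3.094340 = -1.395472
p(0.26) ≈ -1.3955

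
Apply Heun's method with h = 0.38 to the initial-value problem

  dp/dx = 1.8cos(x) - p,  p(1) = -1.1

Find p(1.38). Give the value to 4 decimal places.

-0.5820

Heun: k1 = f(x_n, p_n); k2 = f(x_n + h, p_n + h·k1); p_{n+1} = p_n + (h/2)·(k1 + k2).
x=1.000000, p=-1.100000:
  k1 = f(1.000000, -1.100000) = 2.072544
  k2 = f(1.380000, -0.312433) = 0.653787
  p ← -1.100000 + (0.38/2)·(2.072544 + 0.653787) = -0.581997
p(1.38) ≈ -0.5820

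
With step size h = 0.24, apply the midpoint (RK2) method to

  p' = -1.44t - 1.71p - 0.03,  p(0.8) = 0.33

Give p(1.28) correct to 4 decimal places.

Midpoint: k1 = f(t_n, p_n); k2 = f(t_n + h/2, p_n + (h/2)·k1); p_{n+1} = p_n + h·k2.
t=0.800000, p=0.330000:
  k1 = f(0.800000, 0.330000) = -1.746300
  k2 = f(0.920000, 0.120444) = -1.560759
  p ← 0.330000 + 0.24·(-1.560759) = -0.044582
t=1.040000, p=-0.044582:
  k1 = f(1.040000, -0.044582) = -1.451364
  k2 = f(1.160000, -0.218746) = -1.326344
  p ← -0.044582 + 0.24·(-1.326344) = -0.362905
p(1.28) ≈ -0.3629

-0.3629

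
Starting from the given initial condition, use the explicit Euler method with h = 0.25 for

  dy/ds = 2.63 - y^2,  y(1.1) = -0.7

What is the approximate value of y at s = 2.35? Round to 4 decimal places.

Euler: y_{n+1} = y_n + h·f(s_n, y_n).
s=1.100000, y=-0.700000: f=2.140000 → y ← -0.700000 + 0.25·2.140000 = -0.165000
s=1.350000, y=-0.165000: f=2.602775 → y ← -0.165000 + 0.25·2.602775 = 0.485694
s=1.600000, y=0.485694: f=2.394102 → y ← 0.485694 + 0.25·2.394102 = 1.084219
s=1.850000, y=1.084219: f=1.454469 → y ← 1.084219 + 0.25·1.454469 = 1.447836
s=2.100000, y=1.447836: f=0.533770 → y ← 1.447836 + 0.25·0.533770 = 1.581279
y(2.35) ≈ 1.5813

1.5813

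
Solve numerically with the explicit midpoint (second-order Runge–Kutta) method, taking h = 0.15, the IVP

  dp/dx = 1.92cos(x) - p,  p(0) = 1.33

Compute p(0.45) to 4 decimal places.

Midpoint: k1 = f(x_n, p_n); k2 = f(x_n + h/2, p_n + (h/2)·k1); p_{n+1} = p_n + h·k2.
x=0.000000, p=1.330000:
  k1 = f(0.000000, 1.330000) = 0.590000
  k2 = f(0.075000, 1.374250) = 0.540353
  p ← 1.330000 + 0.15·0.540353 = 1.411053
x=0.150000, p=1.411053:
  k1 = f(0.150000, 1.411053) = 0.487388
  k2 = f(0.225000, 1.447607) = 0.423998
  p ← 1.411053 + 0.15·0.423998 = 1.474653
x=0.300000, p=1.474653:
  k1 = f(0.300000, 1.474653) = 0.359594
  k2 = f(0.375000, 1.501622) = 0.284953
  p ← 1.474653 + 0.15·0.284953 = 1.517395
p(0.45) ≈ 1.5174

1.5174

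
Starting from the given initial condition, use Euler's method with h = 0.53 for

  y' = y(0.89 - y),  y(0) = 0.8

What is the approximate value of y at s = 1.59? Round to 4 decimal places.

0.8743

Euler: y_{n+1} = y_n + h·f(s_n, y_n).
s=0.000000, y=0.800000: f=0.072000 → y ← 0.800000 + 0.53·0.072000 = 0.838160
s=0.530000, y=0.838160: f=0.043450 → y ← 0.838160 + 0.53·0.043450 = 0.861189
s=1.060000, y=0.861189: f=0.024812 → y ← 0.861189 + 0.53·0.024812 = 0.874339
y(1.59) ≈ 0.8743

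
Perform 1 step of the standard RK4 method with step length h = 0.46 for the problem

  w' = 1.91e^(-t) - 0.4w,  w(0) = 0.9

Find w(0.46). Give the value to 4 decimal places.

1.3875

RK4: k1 = f(t_n, w_n); k2 = f(t_n + h/2, w_n + (h/2)·k1); k3 = f(t_n + h/2, w_n + (h/2)·k2); k4 = f(t_n + h, w_n + h·k3); w_{n+1} = w_n + (h/6)·(k1 + 2k2 + 2k3 + k4).
t=0.000000, w=0.900000:
  k1 = f(0.000000, 0.900000) = 1.550000
  k2 = f(0.230000, 1.256500) = 1.014959
  k3 = f(0.230000, 1.133441) = 1.064183
  k4 = f(0.460000, 1.389524) = 0.649942
  w ← 0.900000 + (0.46/6)·(k1 + 2k2 + 2k3 + k4) = 1.387464
w(0.46) ≈ 1.3875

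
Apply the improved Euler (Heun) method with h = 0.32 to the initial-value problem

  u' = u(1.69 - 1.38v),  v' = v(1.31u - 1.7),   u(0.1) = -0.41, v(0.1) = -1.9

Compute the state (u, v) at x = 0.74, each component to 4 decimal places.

Heun on (u,v): k1 = f(x_n, state_n); k2 = f(x_n + h, state_n + h·k1); state_{n+1} = state_n + (h/2)·(k1 + k2).
0.100000: (-0.410000, -1.900000)
  k1 = (-1.767920, 4.250490)
  predictor → (-0.975734, -0.539843)
  k2 = (-2.375897, 1.607768)
  → (-1.073011, -0.962679)
0.420000: (-1.073011, -0.962679)
  k1 = (-3.238879, 2.989738)
  predictor → (-2.109452, -0.005963)
  k2 = (-3.582332, 0.026614)
  → (-2.164405, -0.480063)
(u(0.74), v(0.74)) ≈ (-2.1644, -0.4801)

-2.1644, -0.4801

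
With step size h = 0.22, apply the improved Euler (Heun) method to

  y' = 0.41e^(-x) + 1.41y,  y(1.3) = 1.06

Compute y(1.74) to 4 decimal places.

Heun: k1 = f(x_n, y_n); k2 = f(x_n + h, y_n + h·k1); y_{n+1} = y_n + (h/2)·(k1 + k2).
x=1.300000, y=1.060000:
  k1 = f(1.300000, 1.060000) = 1.606338
  k2 = f(1.520000, 1.413394) = 2.082558
  y ← 1.060000 + (0.22/2)·(1.606338 + 2.082558) = 1.465779
x=1.520000, y=1.465779:
  k1 = f(1.520000, 1.465779) = 2.156420
  k2 = f(1.740000, 1.940191) = 2.807633
  y ← 1.465779 + (0.22/2)·(2.156420 + 2.807633) = 2.011824
y(1.74) ≈ 2.0118

2.0118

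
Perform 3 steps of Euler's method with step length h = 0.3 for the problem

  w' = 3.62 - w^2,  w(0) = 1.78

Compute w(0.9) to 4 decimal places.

Euler: w_{n+1} = w_n + h·f(x_n, w_n).
x=0.000000, w=1.780000: f=0.451600 → w ← 1.780000 + 0.3·0.451600 = 1.915480
x=0.300000, w=1.915480: f=-0.049064 → w ← 1.915480 + 0.3·(-0.049064) = 1.900761
x=0.600000, w=1.900761: f=0.007108 → w ← 1.900761 + 0.3·0.007108 = 1.902893
w(0.9) ≈ 1.9029

1.9029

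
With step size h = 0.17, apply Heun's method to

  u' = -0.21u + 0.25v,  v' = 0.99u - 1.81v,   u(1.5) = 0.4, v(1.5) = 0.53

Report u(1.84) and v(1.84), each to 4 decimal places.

0.4091, 0.3908

Heun on (u,v): k1 = f(s_n, state_n); k2 = f(s_n + h, state_n + h·k1); state_{n+1} = state_n + (h/2)·(k1 + k2).
1.500000: (0.400000, 0.530000)
  k1 = (0.048500, -0.563300)
  predictor → (0.408245, 0.434239)
  k2 = (0.022828, -0.381810)
  → (0.406063, 0.449666)
1.670000: (0.406063, 0.449666)
  k1 = (0.027143, -0.411893)
  predictor → (0.410677, 0.379644)
  k2 = (0.008669, -0.280585)
  → (0.409107, 0.390805)
(u(1.84), v(1.84)) ≈ (0.4091, 0.3908)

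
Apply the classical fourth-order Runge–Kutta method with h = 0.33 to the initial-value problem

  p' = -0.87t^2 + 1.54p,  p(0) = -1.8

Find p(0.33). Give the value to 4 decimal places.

-3.0035

RK4: k1 = f(t_n, p_n); k2 = f(t_n + h/2, p_n + (h/2)·k1); k3 = f(t_n + h/2, p_n + (h/2)·k2); k4 = f(t_n + h, p_n + h·k3); p_{n+1} = p_n + (h/6)·(k1 + 2k2 + 2k3 + k4).
t=0.000000, p=-1.800000:
  k1 = f(0.000000, -1.800000) = -2.772000
  k2 = f(0.165000, -2.257380) = -3.500051
  k3 = f(0.165000, -2.377508) = -3.685049
  k4 = f(0.330000, -3.016066) = -4.739485
  p ← -1.800000 + (0.33/6)·(k1 + 2k2 + 2k3 + k4) = -3.003493
p(0.33) ≈ -3.0035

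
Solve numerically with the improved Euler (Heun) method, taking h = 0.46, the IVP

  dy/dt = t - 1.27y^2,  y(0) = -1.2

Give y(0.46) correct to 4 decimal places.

Heun: k1 = f(t_n, y_n); k2 = f(t_n + h, y_n + h·k1); y_{n+1} = y_n + (h/2)·(k1 + k2).
t=0.000000, y=-1.200000:
  k1 = f(0.000000, -1.200000) = -1.828800
  k2 = f(0.460000, -2.041248) = -4.831701
  y ← -1.200000 + (0.46/2)·(-1.828800 + (-4.831701)) = -2.731915
y(0.46) ≈ -2.7319

-2.7319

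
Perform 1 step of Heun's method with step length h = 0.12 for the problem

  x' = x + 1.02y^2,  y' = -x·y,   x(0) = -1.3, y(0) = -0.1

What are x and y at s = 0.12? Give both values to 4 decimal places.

-1.4639, -0.1179

Heun on (x,y): k1 = f(s_n, state_n); k2 = f(s_n + h, state_n + h·k1); state_{n+1} = state_n + (h/2)·(k1 + k2).
0.000000: (-1.300000, -0.100000)
  k1 = (-1.289800, -0.130000)
  predictor → (-1.454776, -0.115600)
  k2 = (-1.441145, -0.168172)
  → (-1.463857, -0.117890)
(x(0.12), y(0.12)) ≈ (-1.4639, -0.1179)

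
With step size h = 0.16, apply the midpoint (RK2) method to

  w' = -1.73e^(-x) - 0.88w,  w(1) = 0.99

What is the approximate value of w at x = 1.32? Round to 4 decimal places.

Midpoint: k1 = f(x_n, w_n); k2 = f(x_n + h/2, w_n + (h/2)·k1); w_{n+1} = w_n + h·k2.
x=1.000000, w=0.990000:
  k1 = f(1.000000, 0.990000) = -1.507631
  k2 = f(1.080000, 0.869389) = -1.352563
  w ← 0.990000 + 0.16·(-1.352563) = 0.773590
x=1.160000, w=0.773590:
  k1 = f(1.160000, 0.773590) = -1.223090
  k2 = f(1.240000, 0.675743) = -1.095288
  w ← 0.773590 + 0.16·(-1.095288) = 0.598344
w(1.32) ≈ 0.5983

0.5983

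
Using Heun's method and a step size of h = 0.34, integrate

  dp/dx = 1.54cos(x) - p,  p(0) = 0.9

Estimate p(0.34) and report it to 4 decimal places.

Heun: k1 = f(x_n, p_n); k2 = f(x_n + h, p_n + h·k1); p_{n+1} = p_n + (h/2)·(k1 + k2).
x=0.000000, p=0.900000:
  k1 = f(0.000000, 0.900000) = 0.640000
  k2 = f(0.340000, 1.117600) = 0.334242
  p ← 0.900000 + (0.34/2)·(0.640000 + 0.334242) = 1.065621
p(0.34) ≈ 1.0656

1.0656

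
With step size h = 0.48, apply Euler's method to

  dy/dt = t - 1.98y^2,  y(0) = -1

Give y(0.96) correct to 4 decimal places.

-5.3354

Euler: y_{n+1} = y_n + h·f(t_n, y_n).
t=0.000000, y=-1.000000: f=-1.980000 → y ← -1.000000 + 0.48·(-1.980000) = -1.950400
t=0.480000, y=-1.950400: f=-7.052039 → y ← -1.950400 + 0.48·(-7.052039) = -5.335379
y(0.96) ≈ -5.3354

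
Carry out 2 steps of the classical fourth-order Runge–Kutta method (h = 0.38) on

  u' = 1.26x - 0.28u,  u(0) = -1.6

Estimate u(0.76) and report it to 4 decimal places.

RK4: k1 = f(x_n, u_n); k2 = f(x_n + h/2, u_n + (h/2)·k1); k3 = f(x_n + h/2, u_n + (h/2)·k2); k4 = f(x_n + h, u_n + h·k3); u_{n+1} = u_n + (h/6)·(k1 + 2k2 + 2k3 + k4).
x=0.000000, u=-1.600000:
  k1 = f(0.000000, -1.600000) = 0.448000
  k2 = f(0.190000, -1.514880) = 0.663566
  k3 = f(0.190000, -1.473922) = 0.652098
  k4 = f(0.380000, -1.352203) = 0.857417
  u ← -1.600000 + (0.38/6)·(k1 + 2k2 + 2k3 + k4) = -1.350673
x=0.380000, u=-1.350673:
  k1 = f(0.380000, -1.350673) = 0.856988
  k2 = f(0.570000, -1.187845) = 1.050797
  k3 = f(0.570000, -1.151021) = 1.040486
  k4 = f(0.760000, -0.955288) = 1.225081
  u ← -1.350673 + (0.38/6)·(k1 + 2k2 + 2k3 + k4) = -0.953913
u(0.76) ≈ -0.9539

-0.9539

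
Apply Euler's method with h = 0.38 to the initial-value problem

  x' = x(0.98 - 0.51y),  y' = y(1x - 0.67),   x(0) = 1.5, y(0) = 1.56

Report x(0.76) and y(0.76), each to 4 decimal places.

1.5645, 2.7812

Euler on (x,y): x_{n+1} = x_n + h·x', y_{n+1} = y_n + h·y'.
0.000000: (1.500000, 1.560000); f=(0.276600, 1.294800) → (1.605108, 2.052024)
0.380000: (1.605108, 2.052024); f=(-0.106791, 1.918864) → (1.564527, 2.781192)
(x(0.76), y(0.76)) ≈ (1.5645, 2.7812)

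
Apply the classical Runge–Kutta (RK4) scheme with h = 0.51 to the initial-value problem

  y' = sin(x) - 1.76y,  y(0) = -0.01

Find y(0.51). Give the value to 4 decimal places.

0.0933

RK4: k1 = f(x_n, y_n); k2 = f(x_n + h/2, y_n + (h/2)·k1); k3 = f(x_n + h/2, y_n + (h/2)·k2); k4 = f(x_n + h, y_n + h·k3); y_{n+1} = y_n + (h/6)·(k1 + 2k2 + 2k3 + k4).
x=0.000000, y=-0.010000:
  k1 = f(0.000000, -0.010000) = 0.017600
  k2 = f(0.255000, -0.005512) = 0.261947
  k3 = f(0.255000, 0.056796) = 0.152284
  k4 = f(0.510000, 0.067665) = 0.369087
  y ← -0.010000 + (0.51/6)·(k1 + 2k2 + 2k3 + k4) = 0.093288
y(0.51) ≈ 0.0933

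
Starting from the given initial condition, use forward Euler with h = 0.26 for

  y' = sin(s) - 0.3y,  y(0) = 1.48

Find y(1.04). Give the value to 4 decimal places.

1.4283

Euler: y_{n+1} = y_n + h·f(s_n, y_n).
s=0.000000, y=1.480000: f=-0.444000 → y ← 1.480000 + 0.26·(-0.444000) = 1.364560
s=0.260000, y=1.364560: f=-0.152287 → y ← 1.364560 + 0.26·(-0.152287) = 1.324965
s=0.520000, y=1.324965: f=0.099391 → y ← 1.324965 + 0.26·0.099391 = 1.350807
s=0.780000, y=1.350807: f=0.298037 → y ← 1.350807 + 0.26·0.298037 = 1.428297
y(1.04) ≈ 1.4283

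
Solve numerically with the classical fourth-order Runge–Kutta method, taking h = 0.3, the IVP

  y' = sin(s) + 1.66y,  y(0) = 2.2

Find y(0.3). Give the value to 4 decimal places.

3.6724

RK4: k1 = f(s_n, y_n); k2 = f(s_n + h/2, y_n + (h/2)·k1); k3 = f(s_n + h/2, y_n + (h/2)·k2); k4 = f(s_n + h, y_n + h·k3); y_{n+1} = y_n + (h/6)·(k1 + 2k2 + 2k3 + k4).
s=0.000000, y=2.200000:
  k1 = f(0.000000, 2.200000) = 3.652000
  k2 = f(0.150000, 2.747800) = 4.710786
  k3 = f(0.150000, 2.906618) = 4.974424
  k4 = f(0.300000, 3.692327) = 6.424783
  y ← 2.200000 + (0.3/6)·(k1 + 2k2 + 2k3 + k4) = 3.672360
y(0.3) ≈ 3.6724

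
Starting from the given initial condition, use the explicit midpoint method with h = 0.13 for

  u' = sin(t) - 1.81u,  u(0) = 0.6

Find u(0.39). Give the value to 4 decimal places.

Midpoint: k1 = f(t_n, u_n); k2 = f(t_n + h/2, u_n + (h/2)·k1); u_{n+1} = u_n + h·k2.
t=0.000000, u=0.600000:
  k1 = f(0.000000, 0.600000) = -1.086000
  k2 = f(0.065000, 0.529410) = -0.893278
  u ← 0.600000 + 0.13·(-0.893278) = 0.483874
t=0.130000, u=0.483874:
  k1 = f(0.130000, 0.483874) = -0.746178
  k2 = f(0.195000, 0.435372) = -0.594257
  u ← 0.483874 + 0.13·(-0.594257) = 0.406620
t=0.260000, u=0.406620:
  k1 = f(0.260000, 0.406620) = -0.478902
  k2 = f(0.325000, 0.375492) = -0.360331
  u ← 0.406620 + 0.13·(-0.360331) = 0.359777
u(0.39) ≈ 0.3598

0.3598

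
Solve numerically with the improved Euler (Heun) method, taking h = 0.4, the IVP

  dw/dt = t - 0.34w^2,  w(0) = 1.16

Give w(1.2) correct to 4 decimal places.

1.3569

Heun: k1 = f(t_n, w_n); k2 = f(t_n + h, w_n + h·k1); w_{n+1} = w_n + (h/2)·(k1 + k2).
t=0.000000, w=1.160000:
  k1 = f(0.000000, 1.160000) = -0.457504
  k2 = f(0.400000, 0.976998) = 0.075461
  w ← 1.160000 + (0.4/2)·(-0.457504 + 0.075461) = 1.083591
t=0.400000, w=1.083591:
  k1 = f(0.400000, 1.083591) = 0.000782
  k2 = f(0.800000, 1.083904) = 0.400552
  w ← 1.083591 + (0.4/2)·(0.000782 + 0.400552) = 1.163858
t=0.800000, w=1.163858:
  k1 = f(0.800000, 1.163858) = 0.339448
  k2 = f(1.200000, 1.299637) = 0.625721
  w ← 1.163858 + (0.4/2)·(0.339448 + 0.625721) = 1.356892
w(1.2) ≈ 1.3569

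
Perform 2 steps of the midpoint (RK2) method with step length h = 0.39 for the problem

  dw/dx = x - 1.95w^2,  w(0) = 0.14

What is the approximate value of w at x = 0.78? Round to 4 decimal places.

0.3782

Midpoint: k1 = f(x_n, w_n); k2 = f(x_n + h/2, w_n + (h/2)·k1); w_{n+1} = w_n + h·k2.
x=0.000000, w=0.140000:
  k1 = f(0.000000, 0.140000) = -0.038220
  k2 = f(0.195000, 0.132547) = 0.160741
  w ← 0.140000 + 0.39·0.160741 = 0.202689
x=0.390000, w=0.202689:
  k1 = f(0.390000, 0.202689) = 0.309888
  k2 = f(0.585000, 0.263117) = 0.450000
  w ← 0.202689 + 0.39·0.450000 = 0.378189
w(0.78) ≈ 0.3782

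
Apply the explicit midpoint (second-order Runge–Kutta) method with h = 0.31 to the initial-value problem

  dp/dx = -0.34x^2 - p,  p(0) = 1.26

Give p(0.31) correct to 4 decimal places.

0.9274

Midpoint: k1 = f(x_n, p_n); k2 = f(x_n + h/2, p_n + (h/2)·k1); p_{n+1} = p_n + h·k2.
x=0.000000, p=1.260000:
  k1 = f(0.000000, 1.260000) = -1.260000
  k2 = f(0.155000, 1.064700) = -1.072869
  p ← 1.260000 + 0.31·(-1.072869) = 0.927411
p(0.31) ≈ 0.9274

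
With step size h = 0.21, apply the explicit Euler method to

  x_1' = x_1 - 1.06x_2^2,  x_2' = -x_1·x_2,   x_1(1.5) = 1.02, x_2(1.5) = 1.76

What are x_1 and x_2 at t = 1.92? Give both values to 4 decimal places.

Euler on (x_1,x_2): x_1_{n+1} = x_1_n + h·x_1', x_2_{n+1} = x_2_n + h·x_2'.
1.500000: (1.020000, 1.760000); f=(-2.263456, -1.795200) → (0.544674, 1.383008)
1.710000: (0.544674, 1.383008); f=(-1.482800, -0.753289) → (0.233286, 1.224817)
(x_1(1.92), x_2(1.92)) ≈ (0.2333, 1.2248)

0.2333, 1.2248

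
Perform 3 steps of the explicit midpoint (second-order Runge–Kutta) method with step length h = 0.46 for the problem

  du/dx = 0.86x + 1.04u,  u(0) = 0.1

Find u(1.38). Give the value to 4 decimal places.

1.6811

Midpoint: k1 = f(x_n, u_n); k2 = f(x_n + h/2, u_n + (h/2)·k1); u_{n+1} = u_n + h·k2.
x=0.000000, u=0.100000:
  k1 = f(0.000000, 0.100000) = 0.104000
  k2 = f(0.230000, 0.123920) = 0.326677
  u ← 0.100000 + 0.46·0.326677 = 0.250271
x=0.460000, u=0.250271:
  k1 = f(0.460000, 0.250271) = 0.655882
  k2 = f(0.690000, 0.401124) = 1.010569
  u ← 0.250271 + 0.46·1.010569 = 0.715133
x=0.920000, u=0.715133:
  k1 = f(0.920000, 0.715133) = 1.534938
  k2 = f(1.150000, 1.068169) = 2.099896
  u ← 0.715133 + 0.46·2.099896 = 1.681085
u(1.38) ≈ 1.6811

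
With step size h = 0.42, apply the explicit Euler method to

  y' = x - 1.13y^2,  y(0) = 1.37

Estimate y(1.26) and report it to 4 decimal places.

Euler: y_{n+1} = y_n + h·f(x_n, y_n).
x=0.000000, y=1.370000: f=-2.120897 → y ← 1.370000 + 0.42·(-2.120897) = 0.479223
x=0.420000, y=0.479223: f=0.160490 → y ← 0.479223 + 0.42·0.160490 = 0.546629
x=0.840000, y=0.546629: f=0.502352 → y ← 0.546629 + 0.42·0.502352 = 0.757617
y(1.26) ≈ 0.7576

0.7576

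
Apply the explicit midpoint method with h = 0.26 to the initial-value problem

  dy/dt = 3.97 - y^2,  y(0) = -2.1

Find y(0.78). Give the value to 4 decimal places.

Midpoint: k1 = f(t_n, y_n); k2 = f(t_n + h/2, y_n + (h/2)·k1); y_{n+1} = y_n + h·k2.
t=0.000000, y=-2.100000:
  k1 = f(0.000000, -2.100000) = -0.440000
  k2 = f(0.130000, -2.157200) = -0.683512
  y ← -2.100000 + 0.26·(-0.683512) = -2.277713
t=0.260000, y=-2.277713:
  k1 = f(0.260000, -2.277713) = -1.217977
  k2 = f(0.390000, -2.436050) = -1.964340
  y ← -2.277713 + 0.26·(-1.964340) = -2.788441
t=0.520000, y=-2.788441:
  k1 = f(0.520000, -2.788441) = -3.805406
  k2 = f(0.650000, -3.283144) = -6.809036
  y ← -2.788441 + 0.26·(-6.809036) = -4.558791
y(0.78) ≈ -4.5588

-4.5588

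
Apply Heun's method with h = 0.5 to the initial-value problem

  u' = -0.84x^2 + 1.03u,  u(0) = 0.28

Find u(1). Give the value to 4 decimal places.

Heun: k1 = f(x_n, u_n); k2 = f(x_n + h, u_n + h·k1); u_{n+1} = u_n + (h/2)·(k1 + k2).
x=0.000000, u=0.280000:
  k1 = f(0.000000, 0.280000) = 0.288400
  k2 = f(0.500000, 0.424200) = 0.226926
  u ← 0.280000 + (0.5/2)·(0.288400 + 0.226926) = 0.408832
x=0.500000, u=0.408832:
  k1 = f(0.500000, 0.408832) = 0.211096
  k2 = f(1.000000, 0.514380) = -0.310189
  u ← 0.408832 + (0.5/2)·(0.211096 + (-0.310189)) = 0.384058
u(1) ≈ 0.3841

0.3841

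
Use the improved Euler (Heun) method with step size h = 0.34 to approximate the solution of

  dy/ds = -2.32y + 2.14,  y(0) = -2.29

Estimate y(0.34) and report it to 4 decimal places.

Heun: k1 = f(s_n, y_n); k2 = f(s_n + h, y_n + h·k1); y_{n+1} = y_n + (h/2)·(k1 + k2).
s=0.000000, y=-2.290000:
  k1 = f(0.000000, -2.290000) = 7.452800
  k2 = f(0.340000, 0.243952) = 1.574031
  y ← -2.290000 + (0.34/2)·(7.452800 + 1.574031) = -0.755439
y(0.34) ≈ -0.7554

-0.7554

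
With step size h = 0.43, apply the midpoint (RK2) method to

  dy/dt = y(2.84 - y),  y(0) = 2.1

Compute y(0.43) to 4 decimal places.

Midpoint: k1 = f(t_n, y_n); k2 = f(t_n + h/2, y_n + (h/2)·k1); y_{n+1} = y_n + h·k2.
t=0.000000, y=2.100000:
  k1 = f(0.000000, 2.100000) = 1.554000
  k2 = f(0.215000, 2.434110) = 0.987981
  y ← 2.100000 + 0.43·0.987981 = 2.524832
y(0.43) ≈ 2.5248

2.5248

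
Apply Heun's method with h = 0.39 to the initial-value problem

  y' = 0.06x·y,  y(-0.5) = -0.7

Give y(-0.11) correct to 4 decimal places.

-0.6950

Heun: k1 = f(x_n, y_n); k2 = f(x_n + h, y_n + h·k1); y_{n+1} = y_n + (h/2)·(k1 + k2).
x=-0.500000, y=-0.700000:
  k1 = f(-0.500000, -0.700000) = 0.021000
  k2 = f(-0.110000, -0.691810) = 0.004566
  y ← -0.700000 + (0.39/2)·(0.021000 + 0.004566) = -0.695015
y(-0.11) ≈ -0.6950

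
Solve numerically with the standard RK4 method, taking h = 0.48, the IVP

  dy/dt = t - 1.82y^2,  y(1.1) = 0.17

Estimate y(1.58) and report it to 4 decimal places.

0.6433

RK4: k1 = f(t_n, y_n); k2 = f(t_n + h/2, y_n + (h/2)·k1); k3 = f(t_n + h/2, y_n + (h/2)·k2); k4 = f(t_n + h, y_n + h·k3); y_{n+1} = y_n + (h/6)·(k1 + 2k2 + 2k3 + k4).
t=1.100000, y=0.170000:
  k1 = f(1.100000, 0.170000) = 1.047402
  k2 = f(1.340000, 0.421376) = 1.016844
  k3 = f(1.340000, 0.414043) = 1.027995
  k4 = f(1.580000, 0.663438) = 0.778928
  y ← 0.170000 + (0.48/6)·(k1 + 2k2 + 2k3 + k4) = 0.643281
y(1.58) ≈ 0.6433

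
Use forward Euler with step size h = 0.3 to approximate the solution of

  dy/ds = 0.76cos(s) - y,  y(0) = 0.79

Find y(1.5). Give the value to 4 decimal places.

0.5363

Euler: y_{n+1} = y_n + h·f(s_n, y_n).
s=0.000000, y=0.790000: f=-0.030000 → y ← 0.790000 + 0.3·(-0.030000) = 0.781000
s=0.300000, y=0.781000: f=-0.054944 → y ← 0.781000 + 0.3·(-0.054944) = 0.764517
s=0.600000, y=0.764517: f=-0.137262 → y ← 0.764517 + 0.3·(-0.137262) = 0.723338
s=0.900000, y=0.723338: f=-0.250915 → y ← 0.723338 + 0.3·(-0.250915) = 0.648064
s=1.200000, y=0.648064: f=-0.372672 → y ← 0.648064 + 0.3·(-0.372672) = 0.536262
y(1.5) ≈ 0.5363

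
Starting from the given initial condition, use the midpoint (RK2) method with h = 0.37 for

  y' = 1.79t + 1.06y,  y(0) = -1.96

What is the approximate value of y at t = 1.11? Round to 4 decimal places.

-4.6309

Midpoint: k1 = f(t_n, y_n); k2 = f(t_n + h/2, y_n + (h/2)·k1); y_{n+1} = y_n + h·k2.
t=0.000000, y=-1.960000:
  k1 = f(0.000000, -1.960000) = -2.077600
  k2 = f(0.185000, -2.344356) = -2.153867
  y ← -1.960000 + 0.37·(-2.153867) = -2.756931
t=0.370000, y=-2.756931:
  k1 = f(0.370000, -2.756931) = -2.260047
  k2 = f(0.555000, -3.175040) = -2.372092
  y ← -2.756931 + 0.37·(-2.372092) = -3.634605
t=0.740000, y=-3.634605:
  k1 = f(0.740000, -3.634605) = -2.528081
  k2 = f(0.925000, -4.102300) = -2.692688
  y ← -3.634605 + 0.37·(-2.692688) = -4.630899
y(1.11) ≈ -4.6309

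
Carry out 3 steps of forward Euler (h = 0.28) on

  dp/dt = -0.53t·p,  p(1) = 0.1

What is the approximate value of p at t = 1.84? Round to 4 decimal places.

0.0530

Euler: p_{n+1} = p_n + h·f(t_n, p_n).
t=1.000000, p=0.100000: f=-0.053000 → p ← 0.100000 + 0.28·(-0.053000) = 0.085160
t=1.280000, p=0.085160: f=-0.057773 → p ← 0.085160 + 0.28·(-0.057773) = 0.068984
t=1.560000, p=0.068984: f=-0.057036 → p ← 0.068984 + 0.28·(-0.057036) = 0.053014
p(1.84) ≈ 0.0530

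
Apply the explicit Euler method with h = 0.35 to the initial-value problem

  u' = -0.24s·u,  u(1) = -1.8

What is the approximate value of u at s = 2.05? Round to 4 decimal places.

Euler: u_{n+1} = u_n + h·f(s_n, u_n).
s=1.000000, u=-1.800000: f=0.432000 → u ← -1.800000 + 0.35·0.432000 = -1.648800
s=1.350000, u=-1.648800: f=0.534211 → u ← -1.648800 + 0.35·0.534211 = -1.461826
s=1.700000, u=-1.461826: f=0.596425 → u ← -1.461826 + 0.35·0.596425 = -1.253077
u(2.05) ≈ -1.2531

-1.2531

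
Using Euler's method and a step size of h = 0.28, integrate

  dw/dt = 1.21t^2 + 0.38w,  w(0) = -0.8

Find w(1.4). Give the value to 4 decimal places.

-0.4708

Euler: w_{n+1} = w_n + h·f(t_n, w_n).
t=0.000000, w=-0.800000: f=-0.304000 → w ← -0.800000 + 0.28·(-0.304000) = -0.885120
t=0.280000, w=-0.885120: f=-0.241482 → w ← -0.885120 + 0.28·(-0.241482) = -0.952735
t=0.560000, w=-0.952735: f=0.017417 → w ← -0.952735 + 0.28·0.017417 = -0.947858
t=0.840000, w=-0.947858: f=0.493590 → w ← -0.947858 + 0.28·0.493590 = -0.809653
t=1.120000, w=-0.809653: f=1.210156 → w ← -0.809653 + 0.28·1.210156 = -0.470809
w(1.4) ≈ -0.4708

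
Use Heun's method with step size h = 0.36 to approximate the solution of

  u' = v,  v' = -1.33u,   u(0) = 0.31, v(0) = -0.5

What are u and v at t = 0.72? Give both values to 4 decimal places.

-0.1235, -0.6026

Heun on (u,v): k1 = f(t_n, state_n); k2 = f(t_n + h, state_n + h·k1); state_{n+1} = state_n + (h/2)·(k1 + k2).
0.000000: (0.310000, -0.500000)
  k1 = (-0.500000, -0.412300)
  predictor → (0.130000, -0.648428)
  k2 = (-0.648428, -0.172900)
  → (0.103283, -0.605336)
0.360000: (0.103283, -0.605336)
  k1 = (-0.605336, -0.137366)
  predictor → (-0.114638, -0.654788)
  k2 = (-0.654788, 0.152469)
  → (-0.123539, -0.602618)
(u(0.72), v(0.72)) ≈ (-0.1235, -0.6026)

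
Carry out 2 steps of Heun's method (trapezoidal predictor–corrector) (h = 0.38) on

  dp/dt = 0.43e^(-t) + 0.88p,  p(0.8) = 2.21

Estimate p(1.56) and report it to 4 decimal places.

Heun: k1 = f(t_n, p_n); k2 = f(t_n + h, p_n + h·k1); p_{n+1} = p_n + (h/2)·(k1 + k2).
t=0.800000, p=2.210000:
  k1 = f(0.800000, 2.210000) = 2.138011
  k2 = f(1.180000, 3.022444) = 2.791881
  p ← 2.210000 + (0.38/2)·(2.138011 + 2.791881) = 3.146680
t=1.180000, p=3.146680:
  k1 = f(1.180000, 3.146680) = 2.901208
  k2 = f(1.560000, 4.249139) = 3.829600
  p ← 3.146680 + (0.38/2)·(2.901208 + 3.829600) = 4.425533
p(1.56) ≈ 4.4255

4.4255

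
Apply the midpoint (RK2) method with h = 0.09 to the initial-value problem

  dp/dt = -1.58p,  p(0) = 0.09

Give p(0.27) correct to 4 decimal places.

Midpoint: k1 = f(t_n, p_n); k2 = f(t_n + h/2, p_n + (h/2)·k1); p_{n+1} = p_n + h·k2.
t=0.000000, p=0.090000:
  k1 = f(0.000000, 0.090000) = -0.142200
  k2 = f(0.045000, 0.083601) = -0.132090
  p ← 0.090000 + 0.09·(-0.132090) = 0.078112
t=0.090000, p=0.078112:
  k1 = f(0.090000, 0.078112) = -0.123417
  k2 = f(0.135000, 0.072558) = -0.114642
  p ← 0.078112 + 0.09·(-0.114642) = 0.067794
t=0.180000, p=0.067794:
  k1 = f(0.180000, 0.067794) = -0.107115
  k2 = f(0.225000, 0.062974) = -0.099499
  p ← 0.067794 + 0.09·(-0.099499) = 0.058839
p(0.27) ≈ 0.0588

0.0588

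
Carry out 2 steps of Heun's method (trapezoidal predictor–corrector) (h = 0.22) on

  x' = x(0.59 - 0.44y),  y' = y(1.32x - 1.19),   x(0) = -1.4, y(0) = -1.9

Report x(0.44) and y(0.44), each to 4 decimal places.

-2.1662, -0.5179

Heun on (x,y): k1 = f(s_n, state_n); k2 = f(s_n + h, state_n + h·k1); state_{n+1} = state_n + (h/2)·(k1 + k2).
0.000000: (-1.400000, -1.900000)
  k1 = (-1.996400, 5.772200)
  predictor → (-1.839208, -0.630116)
  k2 = (-1.595055, 2.279605)
  → (-1.795060, -1.014301)
0.220000: (-1.795060, -1.014301)
  k1 = (-1.860208, 3.610385)
  predictor → (-2.204306, -0.220017)
  k2 = (-1.513933, 0.901999)
  → (-2.166216, -0.517939)
(x(0.44), y(0.44)) ≈ (-2.1662, -0.5179)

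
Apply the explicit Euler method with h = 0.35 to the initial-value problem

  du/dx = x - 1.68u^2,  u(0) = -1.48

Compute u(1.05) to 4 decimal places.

-36.9694

Euler: u_{n+1} = u_n + h·f(x_n, u_n).
x=0.000000, u=-1.480000: f=-3.679872 → u ← -1.480000 + 0.35·(-3.679872) = -2.767955
x=0.350000, u=-2.767955: f=-12.521448 → u ← -2.767955 + 0.35·(-12.521448) = -7.150462
x=0.700000, u=-7.150462: f=-85.196897 → u ← -7.150462 + 0.35·(-85.196897) = -36.969376
u(1.05) ≈ -36.9694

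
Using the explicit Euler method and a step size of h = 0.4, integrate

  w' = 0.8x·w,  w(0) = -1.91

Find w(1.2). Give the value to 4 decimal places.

Euler: w_{n+1} = w_n + h·f(x_n, w_n).
x=0.000000, w=-1.910000: f=0.000000 → w ← -1.910000 + 0.4·0.000000 = -1.910000
x=0.400000, w=-1.910000: f=-0.611200 → w ← -1.910000 + 0.4·(-0.611200) = -2.154480
x=0.800000, w=-2.154480: f=-1.378867 → w ← -2.154480 + 0.4·(-1.378867) = -2.706027
w(1.2) ≈ -2.7060

-2.7060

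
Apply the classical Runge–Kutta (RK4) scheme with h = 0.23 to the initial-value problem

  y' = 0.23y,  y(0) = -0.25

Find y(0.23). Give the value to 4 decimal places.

-0.2636

RK4: k1 = f(t_n, y_n); k2 = f(t_n + h/2, y_n + (h/2)·k1); k3 = f(t_n + h/2, y_n + (h/2)·k2); k4 = f(t_n + h, y_n + h·k3); y_{n+1} = y_n + (h/6)·(k1 + 2k2 + 2k3 + k4).
t=0.000000, y=-0.250000:
  k1 = f(0.000000, -0.250000) = -0.057500
  k2 = f(0.115000, -0.256613) = -0.059021
  k3 = f(0.115000, -0.256787) = -0.059061
  k4 = f(0.230000, -0.263584) = -0.060624
  y ← -0.250000 + (0.23/6)·(k1 + 2k2 + 2k3 + k4) = -0.263581
y(0.23) ≈ -0.2636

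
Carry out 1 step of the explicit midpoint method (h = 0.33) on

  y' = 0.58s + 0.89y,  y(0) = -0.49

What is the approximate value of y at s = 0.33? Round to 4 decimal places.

Midpoint: k1 = f(s_n, y_n); k2 = f(s_n + h/2, y_n + (h/2)·k1); y_{n+1} = y_n + h·k2.
s=0.000000, y=-0.490000:
  k1 = f(0.000000, -0.490000) = -0.436100
  k2 = f(0.165000, -0.561956) = -0.404441
  y ← -0.490000 + 0.33·(-0.404441) = -0.623466
y(0.33) ≈ -0.6235

-0.6235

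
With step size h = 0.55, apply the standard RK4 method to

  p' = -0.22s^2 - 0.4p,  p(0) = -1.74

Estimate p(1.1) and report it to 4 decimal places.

-1.2084

RK4: k1 = f(s_n, p_n); k2 = f(s_n + h/2, p_n + (h/2)·k1); k3 = f(s_n + h/2, p_n + (h/2)·k2); k4 = f(s_n + h, p_n + h·k3); p_{n+1} = p_n + (h/6)·(k1 + 2k2 + 2k3 + k4).
s=0.000000, p=-1.740000:
  k1 = f(0.000000, -1.740000) = 0.696000
  k2 = f(0.275000, -1.548600) = 0.602803
  k3 = f(0.275000, -1.574229) = 0.613054
  k4 = f(0.550000, -1.402820) = 0.494578
  p ← -1.740000 + (0.55/6)·(k1 + 2k2 + 2k3 + k4) = -1.407957
s=0.550000, p=-1.407957:
  k1 = f(0.550000, -1.407957) = 0.496633
  k2 = f(0.825000, -1.271383) = 0.358816
  k3 = f(0.825000, -1.309282) = 0.373975
  k4 = f(1.100000, -1.202270) = 0.214708
  p ← -1.407957 + (0.55/6)·(k1 + 2k2 + 2k3 + k4) = -1.208405
p(1.1) ≈ -1.2084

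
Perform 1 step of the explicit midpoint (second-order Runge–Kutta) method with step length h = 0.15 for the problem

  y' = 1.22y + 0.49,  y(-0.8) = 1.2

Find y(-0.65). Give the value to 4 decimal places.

1.5199

Midpoint: k1 = f(s_n, y_n); k2 = f(s_n + h/2, y_n + (h/2)·k1); y_{n+1} = y_n + h·k2.
s=-0.800000, y=1.200000:
  k1 = f(-0.800000, 1.200000) = 1.954000
  k2 = f(-0.725000, 1.346550) = 2.132791
  y ← 1.200000 + 0.15·2.132791 = 1.519919
y(-0.65) ≈ 1.5199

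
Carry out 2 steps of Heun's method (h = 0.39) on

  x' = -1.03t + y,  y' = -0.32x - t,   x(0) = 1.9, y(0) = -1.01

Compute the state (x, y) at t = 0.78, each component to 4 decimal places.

Heun on (x,y): k1 = f(t_n, state_n); k2 = f(t_n + h, state_n + h·k1); state_{n+1} = state_n + (h/2)·(k1 + k2).
0.000000: (1.900000, -1.010000)
  k1 = (-1.010000, -0.608000)
  predictor → (1.506100, -1.247120)
  k2 = (-1.648820, -0.871952)
  → (1.381530, -1.298591)
0.390000: (1.381530, -1.298591)
  k1 = (-1.700291, -0.832090)
  predictor → (0.718417, -1.623106)
  k2 = (-2.426506, -1.009893)
  → (0.576805, -1.657777)
(x(0.78), y(0.78)) ≈ (0.5768, -1.6578)

0.5768, -1.6578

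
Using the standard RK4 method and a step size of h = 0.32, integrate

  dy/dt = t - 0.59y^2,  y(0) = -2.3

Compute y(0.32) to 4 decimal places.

RK4: k1 = f(t_n, y_n); k2 = f(t_n + h/2, y_n + (h/2)·k1); k3 = f(t_n + h/2, y_n + (h/2)·k2); k4 = f(t_n + h, y_n + h·k3); y_{n+1} = y_n + (h/6)·(k1 + 2k2 + 2k3 + k4).
t=0.000000, y=-2.300000:
  k1 = f(0.000000, -2.300000) = -3.121100
  k2 = f(0.160000, -2.799376) = -4.463539
  k3 = f(0.160000, -3.014166) = -5.200267
  k4 = f(0.320000, -3.964085) = -8.951244
  y ← -2.300000 + (0.32/6)·(k1 + 2k2 + 2k3 + k4) = -3.974664
y(0.32) ≈ -3.9747

-3.9747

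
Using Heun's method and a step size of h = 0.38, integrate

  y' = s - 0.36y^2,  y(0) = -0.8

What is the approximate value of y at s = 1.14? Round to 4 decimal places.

Heun: k1 = f(s_n, y_n); k2 = f(s_n + h, y_n + h·k1); y_{n+1} = y_n + (h/2)·(k1 + k2).
s=0.000000, y=-0.800000:
  k1 = f(0.000000, -0.800000) = -0.230400
  k2 = f(0.380000, -0.887552) = 0.096411
  y ← -0.800000 + (0.38/2)·(-0.230400 + 0.096411) = -0.825458
s=0.380000, y=-0.825458:
  k1 = f(0.380000, -0.825458) = 0.134703
  k2 = f(0.760000, -0.774271) = 0.544182
  y ← -0.825458 + (0.38/2)·(0.134703 + 0.544182) = -0.696470
s=0.760000, y=-0.696470:
  k1 = f(0.760000, -0.696470) = 0.585375
  k2 = f(1.140000, -0.474028) = 1.059107
  y ← -0.696470 + (0.38/2)·(0.585375 + 1.059107) = -0.384018
y(1.14) ≈ -0.3840

-0.3840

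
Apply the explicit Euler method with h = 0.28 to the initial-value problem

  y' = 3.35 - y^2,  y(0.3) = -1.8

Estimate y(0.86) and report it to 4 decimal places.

-1.7076

Euler: y_{n+1} = y_n + h·f(t_n, y_n).
t=0.300000, y=-1.800000: f=0.110000 → y ← -1.800000 + 0.28·0.110000 = -1.769200
t=0.580000, y=-1.769200: f=0.219931 → y ← -1.769200 + 0.28·0.219931 = -1.707619
y(0.86) ≈ -1.7076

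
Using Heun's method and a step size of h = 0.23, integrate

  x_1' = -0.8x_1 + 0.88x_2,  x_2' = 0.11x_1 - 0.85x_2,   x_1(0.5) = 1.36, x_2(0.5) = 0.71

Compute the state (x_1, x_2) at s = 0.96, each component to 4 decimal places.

Heun on (x_1,x_2): k1 = f(s_n, state_n); k2 = f(s_n + h, state_n + h·k1); state_{n+1} = state_n + (h/2)·(k1 + k2).
0.500000: (1.360000, 0.710000)
  k1 = (-0.463200, -0.453900)
  predictor → (1.253464, 0.605603)
  k2 = (-0.469841, -0.376882)
  → (1.252700, 0.614460)
0.730000: (1.252700, 0.614460)
  k1 = (-0.461435, -0.384494)
  predictor → (1.146570, 0.526026)
  k2 = (-0.454353, -0.321000)
  → (1.147385, 0.533328)
(x_1(0.96), x_2(0.96)) ≈ (1.1474, 0.5333)

1.1474, 0.5333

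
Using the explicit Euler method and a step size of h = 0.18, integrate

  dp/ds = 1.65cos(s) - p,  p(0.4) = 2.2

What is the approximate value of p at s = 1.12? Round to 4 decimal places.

1.6642

Euler: p_{n+1} = p_n + h·f(s_n, p_n).
s=0.400000, p=2.200000: f=-0.680249 → p ← 2.200000 + 0.18·(-0.680249) = 2.077555
s=0.580000, p=2.077555: f=-0.697392 → p ← 2.077555 + 0.18·(-0.697392) = 1.952025
s=0.760000, p=1.952025: f=-0.756045 → p ← 1.952025 + 0.18·(-0.756045) = 1.815936
s=0.940000, p=1.815936: f=-0.842786 → p ← 1.815936 + 0.18·(-0.842786) = 1.664235
p(1.12) ≈ 1.6642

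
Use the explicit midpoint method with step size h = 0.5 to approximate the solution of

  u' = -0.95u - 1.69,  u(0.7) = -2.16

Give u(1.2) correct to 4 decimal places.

Midpoint: k1 = f(x_n, u_n); k2 = f(x_n + h/2, u_n + (h/2)·k1); u_{n+1} = u_n + h·k2.
x=0.700000, u=-2.160000:
  k1 = f(0.700000, -2.160000) = 0.362000
  k2 = f(0.950000, -2.069500) = 0.276025
  u ← -2.160000 + 0.5·0.276025 = -2.021988
u(1.2) ≈ -2.0220

-2.0220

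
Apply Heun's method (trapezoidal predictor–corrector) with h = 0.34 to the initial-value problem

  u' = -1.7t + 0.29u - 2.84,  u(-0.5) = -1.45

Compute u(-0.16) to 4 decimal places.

-2.4082

Heun: k1 = f(t_n, u_n); k2 = f(t_n + h, u_n + h·k1); u_{n+1} = u_n + (h/2)·(k1 + k2).
t=-0.500000, u=-1.450000:
  k1 = f(-0.500000, -1.450000) = -2.410500
  k2 = f(-0.160000, -2.269570) = -3.226175
  u ← -1.450000 + (0.34/2)·(-2.410500 + (-3.226175)) = -2.408235
u(-0.16) ≈ -2.4082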